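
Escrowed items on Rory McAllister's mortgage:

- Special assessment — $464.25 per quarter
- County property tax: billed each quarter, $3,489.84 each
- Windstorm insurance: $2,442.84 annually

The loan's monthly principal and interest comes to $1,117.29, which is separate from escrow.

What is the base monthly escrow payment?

Special assessment: $464.25 × 4 = $1,857.00 per year
County property tax: $3,489.84 × 4 = $13,959.36 per year
Windstorm insurance: $2,442.84 per year
Total annual escrow = $18,259.20
Per month = $18,259.20 / 12 = $1,521.60

$1,521.60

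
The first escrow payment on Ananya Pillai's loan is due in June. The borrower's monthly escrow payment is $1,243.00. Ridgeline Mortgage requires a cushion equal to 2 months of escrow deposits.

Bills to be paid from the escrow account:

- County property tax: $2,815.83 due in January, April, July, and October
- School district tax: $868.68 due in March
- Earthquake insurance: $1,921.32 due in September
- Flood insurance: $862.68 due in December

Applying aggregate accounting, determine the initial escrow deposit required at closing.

Cushion = 2 × $1,243.00 = $2,486.00
Trial balance (start $0, +$1,243.00 each month, − disbursements):
  Jun: +$1,243.00 → $1,243.00
  Jul: +$1,243.00 − $2,815.83 → -$329.83
  Aug: +$1,243.00 → $913.17
  Sep: +$1,243.00 − $1,921.32 → $234.85
  Oct: +$1,243.00 − $2,815.83 → -$1,337.98
  Nov: +$1,243.00 → -$94.98
  Dec: +$1,243.00 − $862.68 → $285.34
  Jan: +$1,243.00 − $2,815.83 → -$1,287.49
  Feb: +$1,243.00 → -$44.49
  Mar: +$1,243.00 − $868.68 → $329.83
  Apr: +$1,243.00 − $2,815.83 → -$1,243.00
  May: +$1,243.00 → $0.00
Lowest trial balance = -$1,337.98 (Oct)
Initial deposit = cushion − low point = $2,486.00 − (-$1,337.98) = $3,823.98

$3,823.98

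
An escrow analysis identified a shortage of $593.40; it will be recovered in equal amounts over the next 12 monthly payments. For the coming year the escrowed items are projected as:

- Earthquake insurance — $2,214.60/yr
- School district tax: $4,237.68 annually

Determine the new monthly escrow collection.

Earthquake insurance: $2,214.60 annually
School district tax: $4,237.68 annually
Yearly total = $2,214.60 + $4,237.68 = $6,452.28
Per month = $6,452.28 / 12 = $537.69
Shortage per month = $593.40 ÷ 12 = $49.45
Adjusted monthly = $537.69 + $49.45 = $587.14

$587.14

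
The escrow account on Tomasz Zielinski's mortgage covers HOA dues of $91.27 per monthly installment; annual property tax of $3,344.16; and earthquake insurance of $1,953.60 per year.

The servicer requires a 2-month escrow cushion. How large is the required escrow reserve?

$1,065.50

HOA dues = $91.27 × 12 = $1,095.24/yr
Property tax = $3,344.16/yr
Earthquake insurance = $1,953.60/yr
Total annual escrow = $1,095.24 + $3,344.16 + $1,953.60 = $6,393.00
Per month = $6,393.00 ÷ 12 = $532.75
Reserve = 2 × $532.75 = $1,065.50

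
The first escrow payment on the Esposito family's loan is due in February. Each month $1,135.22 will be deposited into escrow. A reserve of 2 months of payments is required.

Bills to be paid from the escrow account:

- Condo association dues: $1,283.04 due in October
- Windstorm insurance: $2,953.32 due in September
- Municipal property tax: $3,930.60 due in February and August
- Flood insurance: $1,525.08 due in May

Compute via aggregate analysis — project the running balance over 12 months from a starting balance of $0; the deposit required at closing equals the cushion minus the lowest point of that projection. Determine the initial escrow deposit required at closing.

$5,676.10

Cushion = 2 × $1,135.22 = $2,270.44
Trial balance (start $0, +$1,135.22 each month, − disbursements):
  Feb: +$1,135.22 − $3,930.60 → -$2,795.38
  Mar: +$1,135.22 → -$1,660.16
  Apr: +$1,135.22 → -$524.94
  May: +$1,135.22 − $1,525.08 → -$914.80
  Jun: +$1,135.22 → $220.42
  Jul: +$1,135.22 → $1,355.64
  Aug: +$1,135.22 − $3,930.60 → -$1,439.74
  Sep: +$1,135.22 − $2,953.32 → -$3,257.84
  Oct: +$1,135.22 − $1,283.04 → -$3,405.66
  Nov: +$1,135.22 → -$2,270.44
  Dec: +$1,135.22 → -$1,135.22
  Jan: +$1,135.22 → $0.00
Lowest trial balance = -$3,405.66 (Oct)
Initial deposit = cushion − low point = $2,270.44 − (-$3,405.66) = $5,676.10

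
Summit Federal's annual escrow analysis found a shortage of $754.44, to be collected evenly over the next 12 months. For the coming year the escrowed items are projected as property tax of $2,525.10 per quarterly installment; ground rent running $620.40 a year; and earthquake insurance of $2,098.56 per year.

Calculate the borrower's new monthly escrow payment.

Property tax: $2,525.10 × 4 = $10,100.40
Ground rent: $620.40
Earthquake insurance: $2,098.56
Total annual escrow = $12,819.36
Monthly escrow = $12,819.36 / 12 = $1,068.28
Shortage spread = $754.44 ÷ 12 = $62.87/mo
Adjusted monthly = $1,068.28 + $62.87 = $1,131.15

$1,131.15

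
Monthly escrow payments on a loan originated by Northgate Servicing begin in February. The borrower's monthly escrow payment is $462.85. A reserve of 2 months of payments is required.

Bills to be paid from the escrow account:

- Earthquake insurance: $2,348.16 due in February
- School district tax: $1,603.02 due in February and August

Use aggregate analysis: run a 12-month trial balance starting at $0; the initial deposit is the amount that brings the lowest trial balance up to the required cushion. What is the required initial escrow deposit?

$4,414.03

Cushion = 2 × $462.85 = $925.70
Trial balance (start $0, +$462.85 each month, − disbursements):
  Feb: +$462.85 − $3,951.18 → -$3,488.33
  Mar: +$462.85 → -$3,025.48
  Apr: +$462.85 → -$2,562.63
  May: +$462.85 → -$2,099.78
  Jun: +$462.85 → -$1,636.93
  Jul: +$462.85 → -$1,174.08
  Aug: +$462.85 − $1,603.02 → -$2,314.25
  Sep: +$462.85 → -$1,851.40
  Oct: +$462.85 → -$1,388.55
  Nov: +$462.85 → -$925.70
  Dec: +$462.85 → -$462.85
  Jan: +$462.85 → $0.00
Lowest trial balance = -$3,488.33 (Feb)
Initial deposit = cushion − low point = $925.70 − (-$3,488.33) = $4,414.03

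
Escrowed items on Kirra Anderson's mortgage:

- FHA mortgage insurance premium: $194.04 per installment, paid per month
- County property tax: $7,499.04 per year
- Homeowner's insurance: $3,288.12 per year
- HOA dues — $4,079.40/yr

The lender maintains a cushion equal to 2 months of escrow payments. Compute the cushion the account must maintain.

FHA mortgage insurance premium = $194.04 × 12 = $2,328.48 annually
County property tax = $7,499.04 annually
Homeowner's insurance = $3,288.12 annually
HOA dues = $4,079.40 annually
Annual escrow total = $2,328.48 + $7,499.04 + $3,288.12 + $4,079.40 = $17,195.04
Base monthly escrow = $17,195.04 ÷ 12 = $1,432.92
Required cushion = 2 × $1,432.92 = $2,865.84

$2,865.84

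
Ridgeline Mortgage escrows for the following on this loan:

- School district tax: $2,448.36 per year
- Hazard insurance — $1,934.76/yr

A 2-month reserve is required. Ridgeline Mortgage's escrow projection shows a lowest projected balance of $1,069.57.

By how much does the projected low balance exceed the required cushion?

School district tax: $2,448.36/yr
Hazard insurance: $1,934.76/yr
Annual escrow total = $2,448.36 + $1,934.76 = $4,383.12
Monthly escrow = $4,383.12 / 12 = $365.26
Cushion = 2 × $365.26 = $730.52
Surplus = $1,069.57 − $730.52 = $339.05

$339.05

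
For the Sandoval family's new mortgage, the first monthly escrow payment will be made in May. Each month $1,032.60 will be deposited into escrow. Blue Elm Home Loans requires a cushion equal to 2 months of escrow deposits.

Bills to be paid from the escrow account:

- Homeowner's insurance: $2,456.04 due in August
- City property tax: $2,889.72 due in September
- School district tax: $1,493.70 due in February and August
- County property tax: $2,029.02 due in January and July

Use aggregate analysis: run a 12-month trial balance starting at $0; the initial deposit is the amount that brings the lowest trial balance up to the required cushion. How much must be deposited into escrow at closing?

$5,770.68

Cushion = 2 × $1,032.60 = $2,065.20
Trial balance (start $0, +$1,032.60 each month, − disbursements):
  May: +$1,032.60 → $1,032.60
  Jun: +$1,032.60 → $2,065.20
  Jul: +$1,032.60 − $2,029.02 → $1,068.78
  Aug: +$1,032.60 − $3,949.74 → -$1,848.36
  Sep: +$1,032.60 − $2,889.72 → -$3,705.48
  Oct: +$1,032.60 → -$2,672.88
  Nov: +$1,032.60 → -$1,640.28
  Dec: +$1,032.60 → -$607.68
  Jan: +$1,032.60 − $2,029.02 → -$1,604.10
  Feb: +$1,032.60 − $1,493.70 → -$2,065.20
  Mar: +$1,032.60 → -$1,032.60
  Apr: +$1,032.60 → $0.00
Lowest trial balance = -$3,705.48 (Sep)
Initial deposit = cushion − low point = $2,065.20 − (-$3,705.48) = $5,770.68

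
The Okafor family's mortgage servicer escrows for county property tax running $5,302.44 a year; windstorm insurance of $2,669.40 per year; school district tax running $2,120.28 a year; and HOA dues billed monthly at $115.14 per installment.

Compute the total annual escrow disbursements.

County property tax: $5,302.44
Windstorm insurance: $2,669.40
School district tax: $2,120.28
HOA dues: $115.14 × 12 = $1,381.68
Total annual escrow = $11,473.80

$11,473.80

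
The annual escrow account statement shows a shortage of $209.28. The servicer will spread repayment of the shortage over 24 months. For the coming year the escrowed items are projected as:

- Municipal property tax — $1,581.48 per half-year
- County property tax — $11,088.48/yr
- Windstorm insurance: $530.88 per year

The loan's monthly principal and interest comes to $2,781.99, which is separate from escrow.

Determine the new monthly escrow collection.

$1,240.58

Municipal property tax: $1,581.48 × 2 = $3,162.96 per year
County property tax: $11,088.48 per year
Windstorm insurance: $530.88 per year
Total per year = $3,162.96 + $11,088.48 + $530.88 = $14,782.32
Per month = $14,782.32 / 12 = $1,231.86
Shortage spread = $209.28 / 24 = $8.72/mo
New monthly escrow = $1,231.86 + $8.72 = $1,240.58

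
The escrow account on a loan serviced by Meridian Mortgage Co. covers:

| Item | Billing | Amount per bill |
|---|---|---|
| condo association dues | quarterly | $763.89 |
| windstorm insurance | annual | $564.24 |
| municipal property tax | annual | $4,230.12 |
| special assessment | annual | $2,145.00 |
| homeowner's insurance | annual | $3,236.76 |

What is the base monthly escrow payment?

$1,102.64

Condo association dues — $763.89 × 4 = $3,055.56 annually
Windstorm insurance — $564.24 annually
Municipal property tax — $4,230.12 annually
Special assessment — $2,145.00 annually
Homeowner's insurance — $3,236.76 annually
Yearly total = $13,231.68
Monthly = $13,231.68 / 12 = $1,102.64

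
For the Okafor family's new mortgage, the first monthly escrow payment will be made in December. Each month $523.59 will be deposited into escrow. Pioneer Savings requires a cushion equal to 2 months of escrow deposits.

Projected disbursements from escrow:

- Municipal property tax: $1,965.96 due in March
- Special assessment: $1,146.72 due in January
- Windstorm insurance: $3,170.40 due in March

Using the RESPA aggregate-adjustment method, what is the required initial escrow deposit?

$5,235.90

Cushion = 2 × $523.59 = $1,047.18
Trial balance (start $0, +$523.59 each month, − disbursements):
  Dec: +$523.59 → $523.59
  Jan: +$523.59 − $1,146.72 → -$99.54
  Feb: +$523.59 → $424.05
  Mar: +$523.59 − $5,136.36 → -$4,188.72
  Apr: +$523.59 → -$3,665.13
  May: +$523.59 → -$3,141.54
  Jun: +$523.59 → -$2,617.95
  Jul: +$523.59 → -$2,094.36
  Aug: +$523.59 → -$1,570.77
  Sep: +$523.59 → -$1,047.18
  Oct: +$523.59 → -$523.59
  Nov: +$523.59 → $0.00
Lowest trial balance = -$4,188.72 (Mar)
Initial deposit = cushion − low point = $1,047.18 − (-$4,188.72) = $5,235.90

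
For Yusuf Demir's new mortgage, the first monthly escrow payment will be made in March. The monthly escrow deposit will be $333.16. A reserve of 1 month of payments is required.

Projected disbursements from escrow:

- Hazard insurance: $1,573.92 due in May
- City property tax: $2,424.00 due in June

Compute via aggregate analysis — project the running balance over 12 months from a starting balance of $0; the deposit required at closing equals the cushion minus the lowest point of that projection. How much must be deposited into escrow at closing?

Cushion = 1 × $333.16 = $333.16
Trial balance (start $0, +$333.16 each month, − disbursements):
  Mar: +$333.16 → $333.16
  Apr: +$333.16 → $666.32
  May: +$333.16 − $1,573.92 → -$574.44
  Jun: +$333.16 − $2,424.00 → -$2,665.28
  Jul: +$333.16 → -$2,332.12
  Aug: +$333.16 → -$1,998.96
  Sep: +$333.16 → -$1,665.80
  Oct: +$333.16 → -$1,332.64
  Nov: +$333.16 → -$999.48
  Dec: +$333.16 → -$666.32
  Jan: +$333.16 → -$333.16
  Feb: +$333.16 → $0.00
Lowest trial balance = -$2,665.28 (Jun)
Initial deposit = cushion − low point = $333.16 − (-$2,665.28) = $2,998.44

$2,998.44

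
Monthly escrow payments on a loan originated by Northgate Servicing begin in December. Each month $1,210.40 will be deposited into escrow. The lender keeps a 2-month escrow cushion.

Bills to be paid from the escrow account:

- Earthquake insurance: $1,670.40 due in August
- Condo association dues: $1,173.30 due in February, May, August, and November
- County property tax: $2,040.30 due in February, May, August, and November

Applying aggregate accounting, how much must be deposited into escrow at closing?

Cushion = 2 × $1,210.40 = $2,420.80
Trial balance (start $0, +$1,210.40 each month, − disbursements):
  Dec: +$1,210.40 → $1,210.40
  Jan: +$1,210.40 → $2,420.80
  Feb: +$1,210.40 − $3,213.60 → $417.60
  Mar: +$1,210.40 → $1,628.00
  Apr: +$1,210.40 → $2,838.40
  May: +$1,210.40 − $3,213.60 → $835.20
  Jun: +$1,210.40 → $2,045.60
  Jul: +$1,210.40 → $3,256.00
  Aug: +$1,210.40 − $4,884.00 → -$417.60
  Sep: +$1,210.40 → $792.80
  Oct: +$1,210.40 → $2,003.20
  Nov: +$1,210.40 − $3,213.60 → $0.00
Lowest trial balance = -$417.60 (Aug)
Initial deposit = cushion − low point = $2,420.80 − (-$417.60) = $2,838.40

$2,838.40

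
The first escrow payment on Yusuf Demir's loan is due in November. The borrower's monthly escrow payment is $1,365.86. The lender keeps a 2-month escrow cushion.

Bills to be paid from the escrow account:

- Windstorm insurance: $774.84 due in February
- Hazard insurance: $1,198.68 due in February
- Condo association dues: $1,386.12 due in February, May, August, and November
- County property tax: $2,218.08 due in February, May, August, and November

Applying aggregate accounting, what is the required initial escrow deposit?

Cushion = 2 × $1,365.86 = $2,731.72
Trial balance (start $0, +$1,365.86 each month, − disbursements):
  Nov: +$1,365.86 − $3,604.20 → -$2,238.34
  Dec: +$1,365.86 → -$872.48
  Jan: +$1,365.86 → $493.38
  Feb: +$1,365.86 − $5,577.72 → -$3,718.48
  Mar: +$1,365.86 → -$2,352.62
  Apr: +$1,365.86 → -$986.76
  May: +$1,365.86 − $3,604.20 → -$3,225.10
  Jun: +$1,365.86 → -$1,859.24
  Jul: +$1,365.86 → -$493.38
  Aug: +$1,365.86 − $3,604.20 → -$2,731.72
  Sep: +$1,365.86 → -$1,365.86
  Oct: +$1,365.86 → $0.00
Lowest trial balance = -$3,718.48 (Feb)
Initial deposit = cushion − low point = $2,731.72 − (-$3,718.48) = $6,450.20

$6,450.20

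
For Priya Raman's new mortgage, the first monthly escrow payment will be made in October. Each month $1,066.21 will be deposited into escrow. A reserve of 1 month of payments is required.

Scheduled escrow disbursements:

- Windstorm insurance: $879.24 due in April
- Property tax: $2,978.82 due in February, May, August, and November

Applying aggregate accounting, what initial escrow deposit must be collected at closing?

$2,352.23

Cushion = 1 × $1,066.21 = $1,066.21
Trial balance (start $0, +$1,066.21 each month, − disbursements):
  Oct: +$1,066.21 → $1,066.21
  Nov: +$1,066.21 − $2,978.82 → -$846.40
  Dec: +$1,066.21 → $219.81
  Jan: +$1,066.21 → $1,286.02
  Feb: +$1,066.21 − $2,978.82 → -$626.59
  Mar: +$1,066.21 → $439.62
  Apr: +$1,066.21 − $879.24 → $626.59
  May: +$1,066.21 − $2,978.82 → -$1,286.02
  Jun: +$1,066.21 → -$219.81
  Jul: +$1,066.21 → $846.40
  Aug: +$1,066.21 − $2,978.82 → -$1,066.21
  Sep: +$1,066.21 → $0.00
Lowest trial balance = -$1,286.02 (May)
Initial deposit = cushion − low point = $1,066.21 − (-$1,286.02) = $2,352.23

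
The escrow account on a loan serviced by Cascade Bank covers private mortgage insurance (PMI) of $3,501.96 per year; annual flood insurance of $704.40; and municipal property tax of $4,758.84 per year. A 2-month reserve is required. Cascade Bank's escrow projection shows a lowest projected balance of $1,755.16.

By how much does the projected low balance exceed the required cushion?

Private mortgage insurance (PMI) = $3,501.96 annually
Flood insurance = $704.40 annually
Municipal property tax = $4,758.84 annually
Total annual escrow = $8,965.20
Per month = $8,965.20 ÷ 12 = $747.10
Required reserve = 2 × $747.10 = $1,494.20
Surplus = $1,755.16 − $1,494.20 = $260.96

$260.96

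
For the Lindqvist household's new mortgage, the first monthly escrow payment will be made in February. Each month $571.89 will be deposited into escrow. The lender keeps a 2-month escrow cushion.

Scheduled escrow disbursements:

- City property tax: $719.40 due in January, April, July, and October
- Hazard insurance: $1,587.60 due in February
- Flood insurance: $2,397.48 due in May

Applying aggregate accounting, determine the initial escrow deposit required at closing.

Cushion = 2 × $571.89 = $1,143.78
Trial balance (start $0, +$571.89 each month, − disbursements):
  Feb: +$571.89 − $1,587.60 → -$1,015.71
  Mar: +$571.89 → -$443.82
  Apr: +$571.89 − $719.40 → -$591.33
  May: +$571.89 − $2,397.48 → -$2,416.92
  Jun: +$571.89 → -$1,845.03
  Jul: +$571.89 − $719.40 → -$1,992.54
  Aug: +$571.89 → -$1,420.65
  Sep: +$571.89 → -$848.76
  Oct: +$571.89 − $719.40 → -$996.27
  Nov: +$571.89 → -$424.38
  Dec: +$571.89 → $147.51
  Jan: +$571.89 − $719.40 → $0.00
Lowest trial balance = -$2,416.92 (May)
Initial deposit = cushion − low point = $1,143.78 − (-$2,416.92) = $3,560.70

$3,560.70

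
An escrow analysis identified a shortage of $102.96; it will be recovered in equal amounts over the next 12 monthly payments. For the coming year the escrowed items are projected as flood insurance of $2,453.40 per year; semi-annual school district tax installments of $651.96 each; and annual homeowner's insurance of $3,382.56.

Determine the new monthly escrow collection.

Flood insurance = $2,453.40 per year
School district tax = $651.96 × 2 = $1,303.92 per year
Homeowner's insurance = $3,382.56 per year
Combined annual = $2,453.40 + $1,303.92 + $3,382.56 = $7,139.88
Base monthly escrow = $7,139.88 ÷ 12 = $594.99
Monthly shortage recovery: $102.96 ÷ 12 = $8.58
New monthly escrow = $594.99 + $8.58 = $603.57

$603.57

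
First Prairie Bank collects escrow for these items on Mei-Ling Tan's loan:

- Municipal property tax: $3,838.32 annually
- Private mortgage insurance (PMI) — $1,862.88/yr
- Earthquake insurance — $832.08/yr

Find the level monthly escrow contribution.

Municipal property tax = $3,838.32
Private mortgage insurance (PMI) = $1,862.88
Earthquake insurance = $832.08
Total annual escrow = $3,838.32 + $1,862.88 + $832.08 = $6,533.28
Monthly = $6,533.28 ÷ 12 = $544.44

$544.44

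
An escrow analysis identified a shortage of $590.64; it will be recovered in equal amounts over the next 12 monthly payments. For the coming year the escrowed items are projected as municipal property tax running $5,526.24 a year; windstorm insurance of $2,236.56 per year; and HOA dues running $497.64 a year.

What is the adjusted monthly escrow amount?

Municipal property tax — $5,526.24 per year
Windstorm insurance — $2,236.56 per year
HOA dues — $497.64 per year
Yearly total = $5,526.24 + $2,236.56 + $497.64 = $8,260.44
Monthly escrow = $8,260.44 / 12 = $688.37
Monthly shortage recovery: $590.64 / 12 = $49.22
Adjusted monthly = $688.37 + $49.22 = $737.59

$737.59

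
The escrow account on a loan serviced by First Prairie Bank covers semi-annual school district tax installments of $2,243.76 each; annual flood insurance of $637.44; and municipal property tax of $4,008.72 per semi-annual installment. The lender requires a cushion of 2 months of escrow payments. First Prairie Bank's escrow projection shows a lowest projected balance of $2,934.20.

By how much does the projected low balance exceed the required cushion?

School district tax — $2,243.76 × 2 = $4,487.52/yr
Flood insurance — $637.44/yr
Municipal property tax — $4,008.72 × 2 = $8,017.44/yr
Total per year = $4,487.52 + $637.44 + $8,017.44 = $13,142.40
Monthly escrow = $13,142.40 ÷ 12 = $1,095.20
Required cushion = 2 × $1,095.20 = $2,190.40
Surplus = $2,934.20 − $2,190.40 = $743.80

$743.80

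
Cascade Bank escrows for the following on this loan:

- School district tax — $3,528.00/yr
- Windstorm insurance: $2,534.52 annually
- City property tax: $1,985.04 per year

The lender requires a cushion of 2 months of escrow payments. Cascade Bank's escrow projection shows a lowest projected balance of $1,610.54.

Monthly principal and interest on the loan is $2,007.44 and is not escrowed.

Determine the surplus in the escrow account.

$269.28

School district tax — $3,528.00/yr
Windstorm insurance — $2,534.52/yr
City property tax — $1,985.04/yr
Yearly total = $3,528.00 + $2,534.52 + $1,985.04 = $8,047.56
Per month = $8,047.56 / 12 = $670.63
Required reserve = 2 × $670.63 = $1,341.26
Excess over cushion: $1,610.54 − $1,341.26 = $269.28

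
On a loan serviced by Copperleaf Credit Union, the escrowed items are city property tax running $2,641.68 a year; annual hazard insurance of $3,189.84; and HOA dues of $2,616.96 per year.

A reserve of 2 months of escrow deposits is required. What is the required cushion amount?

$1,408.08

City property tax — $2,641.68/yr
Hazard insurance — $3,189.84/yr
HOA dues — $2,616.96/yr
Annual escrow total = $2,641.68 + $3,189.84 + $2,616.96 = $8,448.48
Per month = $8,448.48 / 12 = $704.04
Required cushion = 2 × $704.04 = $1,408.08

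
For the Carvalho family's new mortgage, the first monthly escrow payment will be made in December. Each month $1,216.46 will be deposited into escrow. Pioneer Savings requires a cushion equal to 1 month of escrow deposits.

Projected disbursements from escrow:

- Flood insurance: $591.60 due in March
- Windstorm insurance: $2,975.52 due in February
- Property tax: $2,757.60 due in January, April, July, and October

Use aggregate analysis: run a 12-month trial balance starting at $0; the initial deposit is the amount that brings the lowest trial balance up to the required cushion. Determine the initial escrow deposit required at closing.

Cushion = 1 × $1,216.46 = $1,216.46
Trial balance (start $0, +$1,216.46 each month, − disbursements):
  Dec: +$1,216.46 → $1,216.46
  Jan: +$1,216.46 − $2,757.60 → -$324.68
  Feb: +$1,216.46 − $2,975.52 → -$2,083.74
  Mar: +$1,216.46 − $591.60 → -$1,458.88
  Apr: +$1,216.46 − $2,757.60 → -$3,000.02
  May: +$1,216.46 → -$1,783.56
  Jun: +$1,216.46 → -$567.10
  Jul: +$1,216.46 − $2,757.60 → -$2,108.24
  Aug: +$1,216.46 → -$891.78
  Sep: +$1,216.46 → $324.68
  Oct: +$1,216.46 − $2,757.60 → -$1,216.46
  Nov: +$1,216.46 → $0.00
Lowest trial balance = -$3,000.02 (Apr)
Initial deposit = cushion − low point = $1,216.46 − (-$3,000.02) = $4,216.48

$4,216.48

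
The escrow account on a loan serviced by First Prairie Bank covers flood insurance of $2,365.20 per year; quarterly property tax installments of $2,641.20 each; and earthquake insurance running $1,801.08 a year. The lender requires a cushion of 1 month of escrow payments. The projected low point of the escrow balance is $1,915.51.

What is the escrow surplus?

$687.92

Flood insurance — $2,365.20/yr
Property tax — $2,641.20 × 4 = $10,564.80/yr
Earthquake insurance — $1,801.08/yr
Combined annual = $14,731.08
Monthly escrow = $14,731.08 / 12 = $1,227.59
Cushion = 1 × $1,227.59 = $1,227.59
Surplus = $1,915.51 − $1,227.59 = $687.92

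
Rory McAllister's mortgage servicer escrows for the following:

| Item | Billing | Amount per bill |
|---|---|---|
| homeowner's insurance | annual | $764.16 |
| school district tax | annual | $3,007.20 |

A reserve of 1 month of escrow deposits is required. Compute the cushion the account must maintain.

$314.28

Homeowner's insurance: $764.16/yr
School district tax: $3,007.20/yr
Total per year = $3,771.36
Monthly escrow = $3,771.36 ÷ 12 = $314.28
Reserve = 1 × $314.28 = $314.28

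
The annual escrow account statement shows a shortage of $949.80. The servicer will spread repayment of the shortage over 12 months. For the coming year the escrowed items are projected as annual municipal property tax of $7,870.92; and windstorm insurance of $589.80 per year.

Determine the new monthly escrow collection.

Municipal property tax = $7,870.92/yr
Windstorm insurance = $589.80/yr
Yearly total = $8,460.72
Monthly escrow = $8,460.72 ÷ 12 = $705.06
Monthly shortage recovery: $949.80 ÷ 12 = $79.15
New monthly escrow = $705.06 + $79.15 = $784.21

$784.21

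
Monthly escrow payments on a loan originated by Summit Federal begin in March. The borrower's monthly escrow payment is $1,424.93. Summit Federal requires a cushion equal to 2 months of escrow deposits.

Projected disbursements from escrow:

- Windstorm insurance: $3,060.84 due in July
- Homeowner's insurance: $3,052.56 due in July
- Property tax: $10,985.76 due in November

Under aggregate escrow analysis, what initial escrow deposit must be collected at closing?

Cushion = 2 × $1,424.93 = $2,849.86
Trial balance (start $0, +$1,424.93 each month, − disbursements):
  Mar: +$1,424.93 → $1,424.93
  Apr: +$1,424.93 → $2,849.86
  May: +$1,424.93 → $4,274.79
  Jun: +$1,424.93 → $5,699.72
  Jul: +$1,424.93 − $6,113.40 → $1,011.25
  Aug: +$1,424.93 → $2,436.18
  Sep: +$1,424.93 → $3,861.11
  Oct: +$1,424.93 → $5,286.04
  Nov: +$1,424.93 − $10,985.76 → -$4,274.79
  Dec: +$1,424.93 → -$2,849.86
  Jan: +$1,424.93 → -$1,424.93
  Feb: +$1,424.93 → $0.00
Lowest trial balance = -$4,274.79 (Nov)
Initial deposit = cushion − low point = $2,849.86 − (-$4,274.79) = $7,124.65

$7,124.65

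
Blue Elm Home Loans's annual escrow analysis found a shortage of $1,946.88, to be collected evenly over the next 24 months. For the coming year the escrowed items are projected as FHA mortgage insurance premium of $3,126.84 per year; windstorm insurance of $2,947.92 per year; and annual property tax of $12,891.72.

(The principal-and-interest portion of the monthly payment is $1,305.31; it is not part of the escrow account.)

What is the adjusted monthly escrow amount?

FHA mortgage insurance premium — $3,126.84 per year
Windstorm insurance — $2,947.92 per year
Property tax — $12,891.72 per year
Total annual escrow = $3,126.84 + $2,947.92 + $12,891.72 = $18,966.48
Monthly escrow = $18,966.48 ÷ 12 = $1,580.54
Shortage per month = $1,946.88 / 24 = $81.12
Adjusted monthly = $1,580.54 + $81.12 = $1,661.66

$1,661.66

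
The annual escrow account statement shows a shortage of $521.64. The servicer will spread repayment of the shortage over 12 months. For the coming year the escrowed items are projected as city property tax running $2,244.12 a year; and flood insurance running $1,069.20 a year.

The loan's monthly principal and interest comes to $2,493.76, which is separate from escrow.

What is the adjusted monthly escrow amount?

City property tax = $2,244.12 per year
Flood insurance = $1,069.20 per year
Yearly total = $2,244.12 + $1,069.20 = $3,313.32
Monthly = $3,313.32 ÷ 12 = $276.11
Shortage spread = $521.64 ÷ 12 = $43.47/mo
Adjusted monthly = $276.11 + $43.47 = $319.58

$319.58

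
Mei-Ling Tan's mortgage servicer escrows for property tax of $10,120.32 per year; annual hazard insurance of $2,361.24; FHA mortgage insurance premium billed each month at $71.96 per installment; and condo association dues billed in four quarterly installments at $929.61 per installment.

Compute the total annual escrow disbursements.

$17,063.52

Property tax: $10,120.32
Hazard insurance: $2,361.24
FHA mortgage insurance premium: $71.96 × 12 = $863.52
Condo association dues: $929.61 × 4 = $3,718.44
Total annual escrow = $10,120.32 + $2,361.24 + $863.52 + $3,718.44 = $17,063.52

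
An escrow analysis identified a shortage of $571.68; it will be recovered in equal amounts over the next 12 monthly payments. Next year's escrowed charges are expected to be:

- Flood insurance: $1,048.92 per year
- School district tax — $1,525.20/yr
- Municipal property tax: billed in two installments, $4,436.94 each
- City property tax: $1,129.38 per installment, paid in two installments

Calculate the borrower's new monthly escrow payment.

$1,189.87

Flood insurance — $1,048.92 per year
School district tax — $1,525.20 per year
Municipal property tax — $4,436.94 × 2 = $8,873.88 per year
City property tax — $1,129.38 × 2 = $2,258.76 per year
Combined annual = $13,706.76
Per month = $13,706.76 / 12 = $1,142.23
Shortage per month = $571.68 / 12 = $47.64
New monthly escrow = $1,142.23 + $47.64 = $1,189.87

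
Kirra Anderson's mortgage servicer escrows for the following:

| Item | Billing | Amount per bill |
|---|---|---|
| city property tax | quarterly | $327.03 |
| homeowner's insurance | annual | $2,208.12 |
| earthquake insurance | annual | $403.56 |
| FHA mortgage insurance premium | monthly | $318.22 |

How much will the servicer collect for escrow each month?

City property tax = $327.03 × 4 = $1,308.12
Homeowner's insurance = $2,208.12
Earthquake insurance = $403.56
FHA mortgage insurance premium = $318.22 × 12 = $3,818.64
Combined annual = $1,308.12 + $2,208.12 + $403.56 + $3,818.64 = $7,738.44
Per month = $7,738.44 ÷ 12 = $644.87

$644.87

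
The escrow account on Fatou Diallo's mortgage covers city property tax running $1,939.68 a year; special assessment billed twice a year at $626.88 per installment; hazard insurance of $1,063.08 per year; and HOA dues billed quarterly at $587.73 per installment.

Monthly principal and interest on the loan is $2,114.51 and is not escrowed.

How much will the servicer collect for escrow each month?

$550.62

City property tax = $1,939.68/yr
Special assessment = $626.88 × 2 = $1,253.76/yr
Hazard insurance = $1,063.08/yr
HOA dues = $587.73 × 4 = $2,350.92/yr
Yearly total = $6,607.44
Per month = $6,607.44 / 12 = $550.62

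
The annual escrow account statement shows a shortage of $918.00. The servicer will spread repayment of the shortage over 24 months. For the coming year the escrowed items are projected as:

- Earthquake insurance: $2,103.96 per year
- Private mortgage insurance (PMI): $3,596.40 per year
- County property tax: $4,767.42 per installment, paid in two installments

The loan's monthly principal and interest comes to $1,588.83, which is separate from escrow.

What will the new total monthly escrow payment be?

$1,307.85

Earthquake insurance — $2,103.96 annually
Private mortgage insurance (PMI) — $3,596.40 annually
County property tax — $4,767.42 × 2 = $9,534.84 annually
Annual escrow total = $15,235.20
Base monthly escrow = $15,235.20 ÷ 12 = $1,269.60
Monthly shortage recovery: $918.00 / 24 = $38.25
New monthly escrow = $1,269.60 + $38.25 = $1,307.85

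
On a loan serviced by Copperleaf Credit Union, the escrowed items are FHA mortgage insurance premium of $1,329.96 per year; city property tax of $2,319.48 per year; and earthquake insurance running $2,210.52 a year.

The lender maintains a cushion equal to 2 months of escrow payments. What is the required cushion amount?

$976.66

FHA mortgage insurance premium — $1,329.96 annually
City property tax — $2,319.48 annually
Earthquake insurance — $2,210.52 annually
Total per year = $5,859.96
Base monthly escrow = $5,859.96 ÷ 12 = $488.33
Cushion = 2 × $488.33 = $976.66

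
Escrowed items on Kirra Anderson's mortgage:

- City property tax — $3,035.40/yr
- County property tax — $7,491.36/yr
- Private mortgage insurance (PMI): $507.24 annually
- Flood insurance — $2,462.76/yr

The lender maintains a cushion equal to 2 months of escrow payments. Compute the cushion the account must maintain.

$2,249.46

City property tax = $3,035.40
County property tax = $7,491.36
Private mortgage insurance (PMI) = $507.24
Flood insurance = $2,462.76
Combined annual = $3,035.40 + $7,491.36 + $507.24 + $2,462.76 = $13,496.76
Monthly escrow = $13,496.76 / 12 = $1,124.73
Cushion = 2 × $1,124.73 = $2,249.46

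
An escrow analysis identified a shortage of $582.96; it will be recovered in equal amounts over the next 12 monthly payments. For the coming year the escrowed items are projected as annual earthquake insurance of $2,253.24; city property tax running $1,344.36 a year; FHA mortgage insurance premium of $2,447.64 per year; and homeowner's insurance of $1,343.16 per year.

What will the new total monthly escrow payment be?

$664.28

Earthquake insurance = $2,253.24 per year
City property tax = $1,344.36 per year
FHA mortgage insurance premium = $2,447.64 per year
Homeowner's insurance = $1,343.16 per year
Combined annual = $2,253.24 + $1,344.36 + $2,447.64 + $1,343.16 = $7,388.40
Monthly escrow = $7,388.40 / 12 = $615.70
Shortage spread = $582.96 ÷ 12 = $48.58/mo
Adjusted monthly = $615.70 + $48.58 = $664.28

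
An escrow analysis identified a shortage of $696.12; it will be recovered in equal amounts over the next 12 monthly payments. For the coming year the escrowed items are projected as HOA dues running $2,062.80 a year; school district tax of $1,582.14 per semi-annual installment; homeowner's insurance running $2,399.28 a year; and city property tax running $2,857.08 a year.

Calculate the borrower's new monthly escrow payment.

$931.63

HOA dues — $2,062.80/yr
School district tax — $1,582.14 × 2 = $3,164.28/yr
Homeowner's insurance — $2,399.28/yr
City property tax — $2,857.08/yr
Total annual escrow = $2,062.80 + $3,164.28 + $2,399.28 + $2,857.08 = $10,483.44
Monthly = $10,483.44 ÷ 12 = $873.62
Shortage per month = $696.12 ÷ 12 = $58.01
Adjusted monthly = $873.62 + $58.01 = $931.63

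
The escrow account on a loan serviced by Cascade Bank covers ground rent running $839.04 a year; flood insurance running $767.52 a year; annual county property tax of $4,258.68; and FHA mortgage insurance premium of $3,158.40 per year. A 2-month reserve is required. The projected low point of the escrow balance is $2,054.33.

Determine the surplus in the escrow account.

$550.39

Ground rent: $839.04
Flood insurance: $767.52
County property tax: $4,258.68
FHA mortgage insurance premium: $3,158.40
Yearly total = $839.04 + $767.52 + $4,258.68 + $3,158.40 = $9,023.64
Per month = $9,023.64 ÷ 12 = $751.97
Required cushion = 2 × $751.97 = $1,503.94
Surplus = $2,054.33 − $1,503.94 = $550.39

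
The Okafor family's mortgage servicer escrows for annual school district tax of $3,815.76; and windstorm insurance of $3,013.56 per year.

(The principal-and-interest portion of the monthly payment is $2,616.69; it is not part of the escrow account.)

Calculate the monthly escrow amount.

$569.11

School district tax = $3,815.76 annually
Windstorm insurance = $3,013.56 annually
Annual escrow total = $6,829.32
Monthly escrow = $6,829.32 ÷ 12 = $569.11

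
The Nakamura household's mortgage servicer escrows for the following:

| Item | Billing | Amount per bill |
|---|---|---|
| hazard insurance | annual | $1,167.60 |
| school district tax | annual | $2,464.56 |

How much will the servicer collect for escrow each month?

$302.68

Hazard insurance = $1,167.60/yr
School district tax = $2,464.56/yr
Annual escrow total = $1,167.60 + $2,464.56 = $3,632.16
Monthly escrow = $3,632.16 ÷ 12 = $302.68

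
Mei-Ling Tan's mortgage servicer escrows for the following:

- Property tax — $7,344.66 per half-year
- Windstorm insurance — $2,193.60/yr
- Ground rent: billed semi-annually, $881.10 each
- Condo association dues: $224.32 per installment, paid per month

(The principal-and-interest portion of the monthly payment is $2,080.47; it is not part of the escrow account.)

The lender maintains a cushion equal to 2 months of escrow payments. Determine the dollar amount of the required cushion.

Property tax — $7,344.66 × 2 = $14,689.32
Windstorm insurance — $2,193.60
Ground rent — $881.10 × 2 = $1,762.20
Condo association dues — $224.32 × 12 = $2,691.84
Total per year = $21,336.96
Monthly escrow = $21,336.96 / 12 = $1,778.08
Reserve = 2 × $1,778.08 = $3,556.16

$3,556.16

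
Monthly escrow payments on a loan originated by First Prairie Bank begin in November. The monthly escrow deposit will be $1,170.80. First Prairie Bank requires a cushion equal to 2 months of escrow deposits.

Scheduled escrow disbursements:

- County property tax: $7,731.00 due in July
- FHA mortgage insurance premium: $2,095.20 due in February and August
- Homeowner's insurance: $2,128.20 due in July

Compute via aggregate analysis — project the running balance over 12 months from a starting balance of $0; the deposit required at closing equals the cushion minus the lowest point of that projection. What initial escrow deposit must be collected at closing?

$4,683.20

Cushion = 2 × $1,170.80 = $2,341.60
Trial balance (start $0, +$1,170.80 each month, − disbursements):
  Nov: +$1,170.80 → $1,170.80
  Dec: +$1,170.80 → $2,341.60
  Jan: +$1,170.80 → $3,512.40
  Feb: +$1,170.80 − $2,095.20 → $2,588.00
  Mar: +$1,170.80 → $3,758.80
  Apr: +$1,170.80 → $4,929.60
  May: +$1,170.80 → $6,100.40
  Jun: +$1,170.80 → $7,271.20
  Jul: +$1,170.80 − $9,859.20 → -$1,417.20
  Aug: +$1,170.80 − $2,095.20 → -$2,341.60
  Sep: +$1,170.80 → -$1,170.80
  Oct: +$1,170.80 → $0.00
Lowest trial balance = -$2,341.60 (Aug)
Initial deposit = cushion − low point = $2,341.60 − (-$2,341.60) = $4,683.20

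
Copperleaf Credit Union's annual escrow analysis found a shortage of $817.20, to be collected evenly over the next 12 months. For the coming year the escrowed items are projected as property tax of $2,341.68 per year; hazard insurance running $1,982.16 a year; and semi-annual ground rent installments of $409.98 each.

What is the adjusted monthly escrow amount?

$496.75

Property tax = $2,341.68 per year
Hazard insurance = $1,982.16 per year
Ground rent = $409.98 × 2 = $819.96 per year
Total per year = $5,143.80
Per month = $5,143.80 ÷ 12 = $428.65
Shortage spread = $817.20 ÷ 12 = $68.10/mo
New monthly escrow = $428.65 + $68.10 = $496.75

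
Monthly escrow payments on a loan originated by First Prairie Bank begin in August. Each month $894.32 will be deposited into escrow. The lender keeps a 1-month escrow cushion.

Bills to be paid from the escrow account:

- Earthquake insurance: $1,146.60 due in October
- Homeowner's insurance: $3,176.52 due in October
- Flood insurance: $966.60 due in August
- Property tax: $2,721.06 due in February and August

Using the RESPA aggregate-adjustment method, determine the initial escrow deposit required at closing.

$6,222.14

Cushion = 1 × $894.32 = $894.32
Trial balance (start $0, +$894.32 each month, − disbursements):
  Aug: +$894.32 − $3,687.66 → -$2,793.34
  Sep: +$894.32 → -$1,899.02
  Oct: +$894.32 − $4,323.12 → -$5,327.82
  Nov: +$894.32 → -$4,433.50
  Dec: +$894.32 → -$3,539.18
  Jan: +$894.32 → -$2,644.86
  Feb: +$894.32 − $2,721.06 → -$4,471.60
  Mar: +$894.32 → -$3,577.28
  Apr: +$894.32 → -$2,682.96
  May: +$894.32 → -$1,788.64
  Jun: +$894.32 → -$894.32
  Jul: +$894.32 → $0.00
Lowest trial balance = -$5,327.82 (Oct)
Initial deposit = cushion − low point = $894.32 − (-$5,327.82) = $6,222.14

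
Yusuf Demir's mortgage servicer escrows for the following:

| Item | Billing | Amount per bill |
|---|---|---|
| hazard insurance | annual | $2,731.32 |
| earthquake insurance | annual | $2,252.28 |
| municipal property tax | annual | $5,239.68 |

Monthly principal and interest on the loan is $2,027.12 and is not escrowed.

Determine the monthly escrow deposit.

Hazard insurance: $2,731.32
Earthquake insurance: $2,252.28
Municipal property tax: $5,239.68
Total per year = $2,731.32 + $2,252.28 + $5,239.68 = $10,223.28
Per month = $10,223.28 / 12 = $851.94

$851.94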